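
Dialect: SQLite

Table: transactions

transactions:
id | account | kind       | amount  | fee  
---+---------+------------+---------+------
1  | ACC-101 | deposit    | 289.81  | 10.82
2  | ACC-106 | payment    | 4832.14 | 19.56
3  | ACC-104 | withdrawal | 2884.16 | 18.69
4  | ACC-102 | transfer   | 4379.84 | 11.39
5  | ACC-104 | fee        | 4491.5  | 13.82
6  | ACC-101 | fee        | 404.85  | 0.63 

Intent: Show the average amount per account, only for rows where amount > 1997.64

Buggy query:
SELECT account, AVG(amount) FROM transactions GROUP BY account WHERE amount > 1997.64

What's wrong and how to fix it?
Bug: WHERE cannot follow GROUP BY

Fix: Place WHERE between FROM and GROUP BY

Corrected query:
SELECT account, AVG(amount) FROM transactions WHERE amount > 1997.64 GROUP BY account

Result:
account | AVG(amount)
--------+------------
ACC-102 | 4379.84    
ACC-104 | 3687.83    
ACC-106 | 4832.14    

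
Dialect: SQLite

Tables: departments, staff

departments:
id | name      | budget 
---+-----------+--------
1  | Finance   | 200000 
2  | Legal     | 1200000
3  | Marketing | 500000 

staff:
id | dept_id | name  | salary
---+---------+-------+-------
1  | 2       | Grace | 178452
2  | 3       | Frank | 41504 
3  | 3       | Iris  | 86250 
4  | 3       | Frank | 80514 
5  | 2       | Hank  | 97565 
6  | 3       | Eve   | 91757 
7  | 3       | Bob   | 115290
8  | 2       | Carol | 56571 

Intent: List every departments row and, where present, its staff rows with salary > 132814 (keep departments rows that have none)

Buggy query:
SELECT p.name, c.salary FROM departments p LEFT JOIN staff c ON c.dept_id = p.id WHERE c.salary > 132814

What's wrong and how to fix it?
Bug: Filtering c.salary in WHERE discards the NULL rows produced by LEFT JOIN, turning it into an inner join

Fix: Put 'c.salary > 132814' in the JOIN's ON clause instead of WHERE

Corrected query:
SELECT p.name, c.salary FROM departments p LEFT JOIN staff c ON c.dept_id = p.id AND c.salary > 132814

Result:
name      | salary
----------+-------
Finance   | NULL  
Legal     | 178452
Marketing | NULL  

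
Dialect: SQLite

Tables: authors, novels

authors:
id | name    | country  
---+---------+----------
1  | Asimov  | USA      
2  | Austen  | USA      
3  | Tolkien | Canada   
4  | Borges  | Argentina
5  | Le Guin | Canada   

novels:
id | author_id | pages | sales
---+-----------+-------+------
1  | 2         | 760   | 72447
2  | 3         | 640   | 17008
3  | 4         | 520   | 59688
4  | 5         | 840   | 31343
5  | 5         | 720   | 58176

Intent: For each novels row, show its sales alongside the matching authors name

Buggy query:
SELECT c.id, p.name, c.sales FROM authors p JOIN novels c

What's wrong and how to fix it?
Bug: JOIN with no ON clause produces a cartesian product; every novels row pairs with every authors row

Fix: Add ON c.author_id = p.id to the JOIN

Corrected query:
SELECT c.id, p.name, c.sales FROM authors p JOIN novels c ON c.author_id = p.id

Result:
id | name    | sales
---+---------+------
1  | Austen  | 72447
2  | Tolkien | 17008
3  | Borges  | 59688
4  | Le Guin | 31343
5  | Le Guin | 58176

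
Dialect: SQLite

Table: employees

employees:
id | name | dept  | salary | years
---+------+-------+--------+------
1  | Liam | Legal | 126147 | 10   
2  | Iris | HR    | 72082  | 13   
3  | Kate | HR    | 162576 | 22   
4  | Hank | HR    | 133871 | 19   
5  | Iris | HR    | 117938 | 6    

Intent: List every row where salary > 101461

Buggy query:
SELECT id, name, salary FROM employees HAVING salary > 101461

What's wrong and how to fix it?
Bug: HAVING filters the output of aggregation, but this query has no GROUP BY and no aggregate functions, so SQLite rejects it (HAVING clause on a non-aggregate query); the condition here is per row

Fix: Use WHERE for row-level filtering

Corrected query:
SELECT id, name, salary FROM employees WHERE salary > 101461

Result:
id | name | salary
---+------+-------
1  | Liam | 126147
3  | Kate | 162576
4  | Hank | 133871
5  | Iris | 117938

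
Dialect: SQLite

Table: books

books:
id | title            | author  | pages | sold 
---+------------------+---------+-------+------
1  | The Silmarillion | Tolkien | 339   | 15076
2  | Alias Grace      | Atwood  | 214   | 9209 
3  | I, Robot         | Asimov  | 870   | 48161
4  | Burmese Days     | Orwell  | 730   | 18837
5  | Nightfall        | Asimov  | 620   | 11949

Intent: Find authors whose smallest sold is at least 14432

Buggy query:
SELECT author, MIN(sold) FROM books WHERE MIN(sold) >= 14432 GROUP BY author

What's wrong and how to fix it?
Bug: Aggregates like MIN are computed per group after WHERE runs

Fix: Replace WHERE with HAVING after the GROUP BY

Corrected query:
SELECT author, MIN(sold) FROM books GROUP BY author HAVING MIN(sold) >= 14432

Result:
author  | MIN(sold)
--------+----------
Orwell  | 18837    
Tolkien | 15076    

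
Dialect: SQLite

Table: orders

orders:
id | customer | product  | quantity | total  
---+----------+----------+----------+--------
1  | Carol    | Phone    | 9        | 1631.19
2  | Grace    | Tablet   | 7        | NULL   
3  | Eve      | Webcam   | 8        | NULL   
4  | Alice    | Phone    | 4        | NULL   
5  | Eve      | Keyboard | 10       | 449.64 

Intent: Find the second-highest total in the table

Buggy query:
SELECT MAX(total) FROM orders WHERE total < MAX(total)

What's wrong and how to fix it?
Bug: The inner MAX is an aggregate inside WHERE, which is not allowed

Fix: Put the inner MAX in a scalar subquery

Corrected query:
SELECT MAX(total) FROM orders WHERE total < (SELECT MAX(total) FROM orders)

Result:
MAX(total)
----------
449.64    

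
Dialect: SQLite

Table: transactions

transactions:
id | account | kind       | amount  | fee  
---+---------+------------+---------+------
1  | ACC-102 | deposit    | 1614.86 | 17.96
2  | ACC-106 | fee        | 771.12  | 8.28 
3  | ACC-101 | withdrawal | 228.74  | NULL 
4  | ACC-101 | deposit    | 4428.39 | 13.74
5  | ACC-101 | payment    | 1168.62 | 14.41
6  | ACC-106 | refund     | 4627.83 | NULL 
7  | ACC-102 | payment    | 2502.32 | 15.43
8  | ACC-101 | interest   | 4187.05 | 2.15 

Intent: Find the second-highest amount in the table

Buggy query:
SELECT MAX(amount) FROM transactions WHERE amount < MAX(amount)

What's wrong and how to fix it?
Bug: The inner MAX is an aggregate inside WHERE, which is not allowed

Fix: Put the inner MAX in a scalar subquery

Corrected query:
SELECT MAX(amount) FROM transactions WHERE amount < (SELECT MAX(amount) FROM transactions)

Result:
MAX(amount)
-----------
4428.39    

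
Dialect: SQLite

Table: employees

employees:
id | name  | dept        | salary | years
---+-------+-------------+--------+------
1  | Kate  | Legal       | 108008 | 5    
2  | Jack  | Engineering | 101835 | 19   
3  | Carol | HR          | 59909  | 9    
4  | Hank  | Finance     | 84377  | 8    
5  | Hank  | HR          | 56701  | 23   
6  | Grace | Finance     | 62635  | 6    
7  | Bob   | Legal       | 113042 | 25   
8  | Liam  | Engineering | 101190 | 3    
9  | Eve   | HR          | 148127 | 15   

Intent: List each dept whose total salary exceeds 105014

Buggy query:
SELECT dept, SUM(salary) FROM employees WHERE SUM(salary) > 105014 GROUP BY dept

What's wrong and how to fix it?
Bug: SUM(salary) is an aggregate, but WHERE filters rows before aggregation

Fix: Move the aggregate condition to a HAVING clause

Corrected query:
SELECT dept, SUM(salary) FROM employees GROUP BY dept HAVING SUM(salary) > 105014

Result:
dept        | SUM(salary)
------------+------------
Engineering | 203025     
Finance     | 147012     
HR          | 264737     
Legal       | 221050     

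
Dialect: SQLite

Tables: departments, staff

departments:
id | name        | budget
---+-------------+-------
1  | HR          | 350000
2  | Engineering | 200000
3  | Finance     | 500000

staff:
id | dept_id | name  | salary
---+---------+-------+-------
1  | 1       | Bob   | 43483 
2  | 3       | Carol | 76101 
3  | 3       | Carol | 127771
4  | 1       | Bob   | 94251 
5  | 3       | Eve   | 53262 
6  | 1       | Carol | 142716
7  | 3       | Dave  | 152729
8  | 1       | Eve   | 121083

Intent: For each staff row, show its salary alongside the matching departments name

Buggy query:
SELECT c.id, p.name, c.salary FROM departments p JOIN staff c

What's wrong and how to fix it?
Bug: JOIN with no ON clause produces a cartesian product; every staff row pairs with every departments row

Fix: Specify the join condition linking the foreign key to the parent id

Corrected query:
SELECT c.id, p.name, c.salary FROM departments p JOIN staff c ON c.dept_id = p.id

Result:
id | name    | salary
---+---------+-------
1  | HR      | 43483 
2  | Finance | 76101 
3  | Finance | 127771
4  | HR      | 94251 
5  | Finance | 53262 
6  | HR      | 142716
7  | Finance | 152729
8  | HR      | 121083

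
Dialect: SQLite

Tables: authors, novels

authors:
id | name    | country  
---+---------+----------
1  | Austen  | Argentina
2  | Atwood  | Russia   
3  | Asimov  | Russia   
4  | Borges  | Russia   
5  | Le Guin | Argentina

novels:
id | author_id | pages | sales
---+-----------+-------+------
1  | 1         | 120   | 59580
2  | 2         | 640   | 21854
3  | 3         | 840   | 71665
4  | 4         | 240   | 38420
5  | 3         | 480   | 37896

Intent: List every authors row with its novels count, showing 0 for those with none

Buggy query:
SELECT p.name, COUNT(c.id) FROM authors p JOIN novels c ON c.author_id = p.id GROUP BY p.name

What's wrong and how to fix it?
Bug: INNER JOIN drops authors rows that have no matching novels rows

Fix: Switch to LEFT JOIN to retain unmatched parent rows

Corrected query:
SELECT p.name, COUNT(c.id) FROM authors p LEFT JOIN novels c ON c.author_id = p.id GROUP BY p.name

Result:
name    | COUNT(c.id)
--------+------------
Asimov  | 2          
Atwood  | 1          
Austen  | 1          
Borges  | 1          
Le Guin | 0          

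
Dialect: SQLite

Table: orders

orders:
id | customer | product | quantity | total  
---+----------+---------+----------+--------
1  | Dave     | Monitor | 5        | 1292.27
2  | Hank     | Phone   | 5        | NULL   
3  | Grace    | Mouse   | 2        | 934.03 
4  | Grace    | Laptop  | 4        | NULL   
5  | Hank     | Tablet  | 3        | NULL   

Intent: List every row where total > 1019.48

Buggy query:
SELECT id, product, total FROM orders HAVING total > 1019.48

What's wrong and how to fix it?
Bug: HAVING filters the output of aggregation, but this query has no GROUP BY and no aggregate functions, so SQLite rejects it (HAVING clause on a non-aggregate query); the condition here is per row

Fix: Use WHERE for row-level filtering

Corrected query:
SELECT id, product, total FROM orders WHERE total > 1019.48

Result:
id | product | total  
---+---------+--------
1  | Monitor | 1292.27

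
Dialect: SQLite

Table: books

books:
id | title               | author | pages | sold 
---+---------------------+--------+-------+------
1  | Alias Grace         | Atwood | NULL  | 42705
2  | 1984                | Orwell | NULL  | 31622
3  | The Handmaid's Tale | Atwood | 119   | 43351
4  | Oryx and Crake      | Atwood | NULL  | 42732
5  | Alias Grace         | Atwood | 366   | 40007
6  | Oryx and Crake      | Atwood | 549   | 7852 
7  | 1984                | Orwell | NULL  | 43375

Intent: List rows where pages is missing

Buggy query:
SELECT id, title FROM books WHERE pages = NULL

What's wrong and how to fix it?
Bug: Comparing to NULL with '=' never matches; NULL = NULL is unknown, not true

Fix: Replace '= NULL' with 'IS NULL'

Corrected query:
SELECT id, title FROM books WHERE pages IS NULL

Result:
id | title         
---+---------------
1  | Alias Grace   
2  | 1984          
4  | Oryx and Crake
7  | 1984          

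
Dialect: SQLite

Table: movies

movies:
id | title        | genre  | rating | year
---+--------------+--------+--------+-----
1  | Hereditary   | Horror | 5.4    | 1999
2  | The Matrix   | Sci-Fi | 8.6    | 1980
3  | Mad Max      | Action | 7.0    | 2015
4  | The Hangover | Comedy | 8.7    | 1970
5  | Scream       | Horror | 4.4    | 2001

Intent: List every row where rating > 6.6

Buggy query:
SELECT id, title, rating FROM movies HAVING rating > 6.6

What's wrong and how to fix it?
Bug: HAVING filters the output of aggregation, but this query has no GROUP BY and no aggregate functions, so SQLite rejects it (HAVING clause on a non-aggregate query); the condition here is per row

Fix: Use WHERE for row-level filtering

Corrected query:
SELECT id, title, rating FROM movies WHERE rating > 6.6

Result:
id | title        | rating
---+--------------+-------
2  | The Matrix   | 8.6   
3  | Mad Max      | 7     
4  | The Hangover | 8.7   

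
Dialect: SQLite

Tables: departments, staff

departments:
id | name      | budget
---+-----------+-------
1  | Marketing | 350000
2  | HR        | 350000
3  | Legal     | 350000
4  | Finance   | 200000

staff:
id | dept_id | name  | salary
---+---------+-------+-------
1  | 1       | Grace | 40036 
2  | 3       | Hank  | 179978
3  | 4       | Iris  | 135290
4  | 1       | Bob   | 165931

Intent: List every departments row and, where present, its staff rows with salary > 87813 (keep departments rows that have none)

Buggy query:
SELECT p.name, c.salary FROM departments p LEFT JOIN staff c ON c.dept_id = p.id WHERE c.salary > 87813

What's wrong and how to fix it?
Bug: A WHERE condition on the right-hand table after LEFT JOIN drops unmatched parents

Fix: Put 'c.salary > 87813' in the JOIN's ON clause instead of WHERE

Corrected query:
SELECT p.name, c.salary FROM departments p LEFT JOIN staff c ON c.dept_id = p.id AND c.salary > 87813

Result:
name      | salary
----------+-------
Marketing | 165931
HR        | NULL  
Legal     | 179978
Finance   | 135290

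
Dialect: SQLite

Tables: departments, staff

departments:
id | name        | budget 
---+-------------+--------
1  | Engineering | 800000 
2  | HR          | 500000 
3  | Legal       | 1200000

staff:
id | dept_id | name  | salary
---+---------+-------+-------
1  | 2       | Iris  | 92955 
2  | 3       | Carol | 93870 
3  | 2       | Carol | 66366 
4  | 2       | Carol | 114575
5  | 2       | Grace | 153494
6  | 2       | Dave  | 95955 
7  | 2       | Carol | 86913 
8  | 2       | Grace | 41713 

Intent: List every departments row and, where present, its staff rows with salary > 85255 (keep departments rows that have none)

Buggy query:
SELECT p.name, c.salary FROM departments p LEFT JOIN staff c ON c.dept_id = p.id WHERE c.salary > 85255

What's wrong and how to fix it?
Bug: A WHERE condition on the right-hand table after LEFT JOIN drops unmatched parents

Fix: Put 'c.salary > 85255' in the JOIN's ON clause instead of WHERE

Corrected query:
SELECT p.name, c.salary FROM departments p LEFT JOIN staff c ON c.dept_id = p.id AND c.salary > 85255

Result:
name        | salary
------------+-------
Engineering | NULL  
HR          | 86913 
HR          | 92955 
HR          | 95955 
HR          | 114575
HR          | 153494
Legal       | 93870 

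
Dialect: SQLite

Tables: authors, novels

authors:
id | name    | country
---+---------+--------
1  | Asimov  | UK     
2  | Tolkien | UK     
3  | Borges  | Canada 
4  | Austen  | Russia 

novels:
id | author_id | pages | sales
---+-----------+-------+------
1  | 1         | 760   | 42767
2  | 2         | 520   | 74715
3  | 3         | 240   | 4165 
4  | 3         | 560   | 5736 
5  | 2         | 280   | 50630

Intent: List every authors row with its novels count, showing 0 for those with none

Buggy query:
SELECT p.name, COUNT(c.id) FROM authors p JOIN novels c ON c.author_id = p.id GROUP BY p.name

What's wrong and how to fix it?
Bug: INNER JOIN drops authors rows that have no matching novels rows

Fix: Use LEFT JOIN so parents without children still appear (COUNT(c.id) gives 0)

Corrected query:
SELECT p.name, COUNT(c.id) FROM authors p LEFT JOIN novels c ON c.author_id = p.id GROUP BY p.name

Result:
name    | COUNT(c.id)
--------+------------
Asimov  | 1          
Austen  | 0          
Borges  | 2          
Tolkien | 2          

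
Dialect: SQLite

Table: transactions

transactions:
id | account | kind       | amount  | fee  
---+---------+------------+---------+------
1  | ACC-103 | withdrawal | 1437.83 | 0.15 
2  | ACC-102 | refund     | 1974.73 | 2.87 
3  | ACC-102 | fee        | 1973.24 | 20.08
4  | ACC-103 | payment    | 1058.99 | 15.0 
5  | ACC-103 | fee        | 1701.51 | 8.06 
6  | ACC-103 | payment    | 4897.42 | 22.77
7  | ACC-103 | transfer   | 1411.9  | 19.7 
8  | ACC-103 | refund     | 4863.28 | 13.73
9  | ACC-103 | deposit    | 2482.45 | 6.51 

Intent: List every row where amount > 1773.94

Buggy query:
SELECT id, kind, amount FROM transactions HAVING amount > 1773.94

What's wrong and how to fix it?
Bug: HAVING filters the output of aggregation, but this query has no GROUP BY and no aggregate functions, so SQLite rejects it (HAVING clause on a non-aggregate query); the condition here is per row

Fix: Replace HAVING with WHERE since the condition applies to individual rows

Corrected query:
SELECT id, kind, amount FROM transactions WHERE amount > 1773.94

Result:
id | kind    | amount 
---+---------+--------
2  | refund  | 1974.73
3  | fee     | 1973.24
6  | payment | 4897.42
8  | refund  | 4863.28
9  | deposit | 2482.45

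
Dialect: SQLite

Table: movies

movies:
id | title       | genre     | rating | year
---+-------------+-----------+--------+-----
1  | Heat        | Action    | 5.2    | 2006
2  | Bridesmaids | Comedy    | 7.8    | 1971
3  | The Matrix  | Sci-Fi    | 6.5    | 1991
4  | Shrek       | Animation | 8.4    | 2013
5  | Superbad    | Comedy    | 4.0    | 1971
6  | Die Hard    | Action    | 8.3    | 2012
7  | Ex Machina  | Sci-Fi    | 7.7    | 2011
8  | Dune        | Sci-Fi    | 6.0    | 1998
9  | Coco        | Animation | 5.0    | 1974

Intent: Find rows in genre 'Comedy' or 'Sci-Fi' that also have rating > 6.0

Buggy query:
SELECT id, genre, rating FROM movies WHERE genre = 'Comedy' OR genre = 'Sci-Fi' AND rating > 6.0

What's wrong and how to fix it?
Bug: Without parentheses, AND is evaluated before OR, so the rating filter only applies to the 'Sci-Fi' branch

Fix: Group the OR with parentheses (or use IN), then AND the threshold

Corrected query:
SELECT id, genre, rating FROM movies WHERE (genre = 'Comedy' OR genre = 'Sci-Fi') AND rating > 6.0

Result:
id | genre  | rating
---+--------+-------
2  | Comedy | 7.8   
3  | Sci-Fi | 6.5   
7  | Sci-Fi | 7.7   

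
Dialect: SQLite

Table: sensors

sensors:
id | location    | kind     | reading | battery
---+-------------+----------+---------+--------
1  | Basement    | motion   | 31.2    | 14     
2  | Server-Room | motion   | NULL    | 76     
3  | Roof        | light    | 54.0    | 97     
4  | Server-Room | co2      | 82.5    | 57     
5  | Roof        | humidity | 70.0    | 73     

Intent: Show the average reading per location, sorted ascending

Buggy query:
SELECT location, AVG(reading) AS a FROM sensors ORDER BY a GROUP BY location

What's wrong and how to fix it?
Bug: GROUP BY must precede ORDER BY

Fix: Reorder: SELECT … FROM … GROUP BY … ORDER BY …

Corrected query:
SELECT location, AVG(reading) AS a FROM sensors GROUP BY location ORDER BY a

Result:
location    | a   
------------+-----
Basement    | 31.2
Roof        | 62  
Server-Room | 82.5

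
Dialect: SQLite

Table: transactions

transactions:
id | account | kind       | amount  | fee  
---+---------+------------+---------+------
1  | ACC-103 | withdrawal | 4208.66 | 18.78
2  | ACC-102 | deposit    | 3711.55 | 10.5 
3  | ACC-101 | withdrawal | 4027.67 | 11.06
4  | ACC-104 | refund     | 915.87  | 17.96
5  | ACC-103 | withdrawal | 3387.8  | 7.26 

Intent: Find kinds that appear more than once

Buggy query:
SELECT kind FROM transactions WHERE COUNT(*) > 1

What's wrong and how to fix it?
Bug: WHERE can't reference COUNT(*); aggregates are computed after WHERE

Fix: Group first, then use HAVING for the count condition

Corrected query:
SELECT kind FROM transactions GROUP BY kind HAVING COUNT(*) > 1

Result:
kind      
----------
withdrawal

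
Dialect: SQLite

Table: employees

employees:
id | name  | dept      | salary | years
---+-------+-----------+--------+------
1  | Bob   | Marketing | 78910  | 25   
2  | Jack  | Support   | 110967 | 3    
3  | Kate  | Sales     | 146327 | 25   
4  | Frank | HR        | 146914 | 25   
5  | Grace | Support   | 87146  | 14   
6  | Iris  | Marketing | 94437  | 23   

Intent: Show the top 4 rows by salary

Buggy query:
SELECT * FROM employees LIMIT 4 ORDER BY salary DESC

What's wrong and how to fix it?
Bug: ORDER BY cannot follow LIMIT; LIMIT is the final clause

Fix: Sort with ORDER BY, then apply LIMIT

Corrected query:
SELECT * FROM employees ORDER BY salary DESC LIMIT 4

Result:
id | name  | dept      | salary | years
---+-------+-----------+--------+------
4  | Frank | HR        | 146914 | 25   
3  | Kate  | Sales     | 146327 | 25   
2  | Jack  | Support   | 110967 | 3    
6  | Iris  | Marketing | 94437  | 23   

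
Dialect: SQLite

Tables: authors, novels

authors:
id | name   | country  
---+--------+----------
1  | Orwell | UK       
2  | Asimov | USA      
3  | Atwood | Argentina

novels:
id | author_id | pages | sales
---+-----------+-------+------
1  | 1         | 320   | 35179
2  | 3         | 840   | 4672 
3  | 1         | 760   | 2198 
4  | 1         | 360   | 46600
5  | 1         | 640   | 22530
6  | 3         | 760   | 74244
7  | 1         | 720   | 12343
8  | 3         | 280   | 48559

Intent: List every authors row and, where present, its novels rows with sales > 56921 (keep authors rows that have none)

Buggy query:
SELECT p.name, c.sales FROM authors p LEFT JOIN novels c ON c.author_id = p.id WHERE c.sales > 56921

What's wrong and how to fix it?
Bug: Filtering c.sales in WHERE discards the NULL rows produced by LEFT JOIN, turning it into an inner join

Fix: Put 'c.sales > 56921' in the JOIN's ON clause instead of WHERE

Corrected query:
SELECT p.name, c.sales FROM authors p LEFT JOIN novels c ON c.author_id = p.id AND c.sales > 56921

Result:
name   | sales
-------+------
Orwell | NULL 
Asimov | NULL 
Atwood | 74244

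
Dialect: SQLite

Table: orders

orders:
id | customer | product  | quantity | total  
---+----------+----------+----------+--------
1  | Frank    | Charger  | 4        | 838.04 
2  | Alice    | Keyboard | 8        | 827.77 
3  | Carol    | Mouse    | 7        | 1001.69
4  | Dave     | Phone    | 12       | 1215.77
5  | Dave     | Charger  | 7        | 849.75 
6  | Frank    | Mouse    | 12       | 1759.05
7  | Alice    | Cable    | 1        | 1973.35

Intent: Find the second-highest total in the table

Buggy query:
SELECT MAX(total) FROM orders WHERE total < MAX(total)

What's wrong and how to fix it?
Bug: The inner MAX is an aggregate inside WHERE, which is not allowed

Fix: Put the inner MAX in a scalar subquery

Corrected query:
SELECT MAX(total) FROM orders WHERE total < (SELECT MAX(total) FROM orders)

Result:
MAX(total)
----------
1759.05   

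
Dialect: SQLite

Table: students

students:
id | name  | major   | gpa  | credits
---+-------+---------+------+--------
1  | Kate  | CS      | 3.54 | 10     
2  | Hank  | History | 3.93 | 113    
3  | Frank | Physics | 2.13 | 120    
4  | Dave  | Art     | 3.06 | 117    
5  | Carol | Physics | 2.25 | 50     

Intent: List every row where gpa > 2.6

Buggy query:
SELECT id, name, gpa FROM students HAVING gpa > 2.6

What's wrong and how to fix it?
Bug: This is a non-aggregate query (no GROUP BY, no aggregates), so in SQLite the HAVING clause is invalid here; a row-level condition belongs in WHERE

Fix: Use WHERE for row-level filtering

Corrected query:
SELECT id, name, gpa FROM students WHERE gpa > 2.6

Result:
id | name | gpa 
---+------+-----
1  | Kate | 3.54
2  | Hank | 3.93
4  | Dave | 3.06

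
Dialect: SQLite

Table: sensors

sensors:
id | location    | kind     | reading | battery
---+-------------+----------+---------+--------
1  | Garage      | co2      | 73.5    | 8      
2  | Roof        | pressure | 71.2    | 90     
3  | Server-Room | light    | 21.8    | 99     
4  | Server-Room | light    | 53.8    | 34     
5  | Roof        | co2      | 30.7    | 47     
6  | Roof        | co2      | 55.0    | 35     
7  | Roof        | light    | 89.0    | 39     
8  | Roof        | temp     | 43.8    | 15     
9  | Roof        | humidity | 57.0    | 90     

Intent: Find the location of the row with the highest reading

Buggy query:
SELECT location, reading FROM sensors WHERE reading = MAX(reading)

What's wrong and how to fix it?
Bug: MAX(reading) is an aggregate and cannot be used directly in WHERE

Fix: Use a subquery: WHERE reading = (SELECT MAX(reading) FROM sensors)

Corrected query:
SELECT location, reading FROM sensors WHERE reading = (SELECT MAX(reading) FROM sensors)

Result:
location | reading
---------+--------
Roof     | 89     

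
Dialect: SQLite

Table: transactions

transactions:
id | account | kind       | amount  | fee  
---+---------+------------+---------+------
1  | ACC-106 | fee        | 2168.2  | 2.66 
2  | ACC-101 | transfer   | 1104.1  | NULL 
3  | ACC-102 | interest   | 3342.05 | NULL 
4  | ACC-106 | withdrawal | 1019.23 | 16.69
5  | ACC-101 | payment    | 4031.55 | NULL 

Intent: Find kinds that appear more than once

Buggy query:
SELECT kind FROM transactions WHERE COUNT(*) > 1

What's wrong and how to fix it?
Bug: COUNT(*) is an aggregate and cannot be used in WHERE

Fix: GROUP BY kind, then filter groups with HAVING COUNT(*) > 1

Corrected query:
SELECT kind FROM transactions GROUP BY kind HAVING COUNT(*) > 1

Result:
(no rows)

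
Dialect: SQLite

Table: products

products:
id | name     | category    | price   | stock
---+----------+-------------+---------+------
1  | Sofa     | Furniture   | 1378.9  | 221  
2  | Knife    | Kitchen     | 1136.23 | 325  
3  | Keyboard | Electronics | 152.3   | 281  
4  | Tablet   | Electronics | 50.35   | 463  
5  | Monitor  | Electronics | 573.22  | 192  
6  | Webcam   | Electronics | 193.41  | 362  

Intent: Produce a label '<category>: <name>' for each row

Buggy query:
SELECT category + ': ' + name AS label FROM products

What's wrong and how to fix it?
Bug: '+' is numeric addition; on text columns SQLite converts them to 0 instead of concatenating

Fix: Replace + with || to concatenate text

Corrected query:
SELECT category || ': ' || name AS label FROM products

Result:
label                
---------------------
Furniture: Sofa      
Kitchen: Knife       
Electronics: Keyboard
Electronics: Tablet  
Electronics: Monitor 
Electronics: Webcam  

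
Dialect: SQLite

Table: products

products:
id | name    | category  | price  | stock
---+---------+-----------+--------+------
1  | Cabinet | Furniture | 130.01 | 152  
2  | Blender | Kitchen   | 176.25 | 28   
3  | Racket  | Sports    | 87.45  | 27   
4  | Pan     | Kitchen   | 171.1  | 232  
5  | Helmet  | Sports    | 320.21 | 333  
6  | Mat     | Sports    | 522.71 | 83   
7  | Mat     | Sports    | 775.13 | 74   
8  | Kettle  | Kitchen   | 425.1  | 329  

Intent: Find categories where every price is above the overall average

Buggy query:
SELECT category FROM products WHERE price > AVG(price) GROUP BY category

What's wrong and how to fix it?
Bug: AVG() is an aggregate; it can't sit directly in WHERE

Fix: Compute the overall average in a scalar subquery and compare each group's MIN against it in HAVING

Corrected query:
SELECT category FROM products GROUP BY category HAVING MIN(price) > (SELECT AVG(price) FROM products)

Result:
(no rows)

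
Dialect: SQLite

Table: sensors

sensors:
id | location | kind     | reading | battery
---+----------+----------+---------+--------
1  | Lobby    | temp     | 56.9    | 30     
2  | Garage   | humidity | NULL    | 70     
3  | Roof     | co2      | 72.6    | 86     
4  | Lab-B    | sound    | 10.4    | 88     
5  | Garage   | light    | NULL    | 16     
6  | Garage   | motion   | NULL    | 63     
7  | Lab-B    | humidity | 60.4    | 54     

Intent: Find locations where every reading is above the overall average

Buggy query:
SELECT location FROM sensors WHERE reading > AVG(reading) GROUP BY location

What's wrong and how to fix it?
Bug: AVG() is an aggregate; it can't sit directly in WHERE

Fix: Use a subquery for AVG and a HAVING MIN(...) filter so the condition holds for every row in the group

Corrected query:
SELECT location FROM sensors GROUP BY location HAVING MIN(reading) > (SELECT AVG(reading) FROM sensors)

Result:
location
--------
Lobby   
Roof    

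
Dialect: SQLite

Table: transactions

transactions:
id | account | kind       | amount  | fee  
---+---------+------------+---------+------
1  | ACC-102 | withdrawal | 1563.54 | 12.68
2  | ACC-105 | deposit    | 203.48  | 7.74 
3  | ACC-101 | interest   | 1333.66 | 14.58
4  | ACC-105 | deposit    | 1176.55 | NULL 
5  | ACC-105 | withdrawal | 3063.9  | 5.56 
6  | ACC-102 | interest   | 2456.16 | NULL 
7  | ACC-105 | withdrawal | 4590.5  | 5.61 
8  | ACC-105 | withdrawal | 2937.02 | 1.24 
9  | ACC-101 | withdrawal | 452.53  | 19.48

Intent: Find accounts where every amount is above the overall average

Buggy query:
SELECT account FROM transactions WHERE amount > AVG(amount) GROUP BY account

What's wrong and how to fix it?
Bug: AVG() is an aggregate; it can't sit directly in WHERE

Fix: Use a subquery for AVG and a HAVING MIN(...) filter so the condition holds for every row in the group

Corrected query:
SELECT account FROM transactions GROUP BY account HAVING MIN(amount) > (SELECT AVG(amount) FROM transactions)

Result:
(no rows)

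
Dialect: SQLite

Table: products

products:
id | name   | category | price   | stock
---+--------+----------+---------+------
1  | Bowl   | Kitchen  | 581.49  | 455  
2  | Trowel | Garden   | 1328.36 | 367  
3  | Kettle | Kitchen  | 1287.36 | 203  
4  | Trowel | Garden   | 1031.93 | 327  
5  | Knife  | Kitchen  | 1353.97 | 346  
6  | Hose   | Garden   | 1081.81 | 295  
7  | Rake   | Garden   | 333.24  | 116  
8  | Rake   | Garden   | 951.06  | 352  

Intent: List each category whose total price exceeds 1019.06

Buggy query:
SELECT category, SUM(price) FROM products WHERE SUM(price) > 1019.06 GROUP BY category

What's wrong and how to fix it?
Bug: WHERE runs before GROUP BY, so aggregates aren't available there

Fix: Move the aggregate condition to a HAVING clause

Corrected query:
SELECT category, SUM(price) FROM products GROUP BY category HAVING SUM(price) > 1019.06

Result:
category | SUM(price)
---------+-----------
Garden   | 4726.4    
Kitchen  | 3222.82   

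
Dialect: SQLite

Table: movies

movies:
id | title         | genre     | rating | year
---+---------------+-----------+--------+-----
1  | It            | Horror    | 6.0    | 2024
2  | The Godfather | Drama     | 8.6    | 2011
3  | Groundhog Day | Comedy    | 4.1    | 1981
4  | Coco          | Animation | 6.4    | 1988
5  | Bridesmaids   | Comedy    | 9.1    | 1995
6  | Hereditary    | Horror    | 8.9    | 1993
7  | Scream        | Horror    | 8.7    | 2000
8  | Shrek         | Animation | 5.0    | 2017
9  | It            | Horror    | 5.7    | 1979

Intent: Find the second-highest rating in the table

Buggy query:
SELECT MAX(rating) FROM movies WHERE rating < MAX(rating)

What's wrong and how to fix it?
Bug: MAX(rating) on the right of the comparison is an aggregate-in-WHERE error

Fix: Compute the overall MAX in a subquery, then take MAX of rows below it

Corrected query:
SELECT MAX(rating) FROM movies WHERE rating < (SELECT MAX(rating) FROM movies)

Result:
MAX(rating)
-----------
8.9        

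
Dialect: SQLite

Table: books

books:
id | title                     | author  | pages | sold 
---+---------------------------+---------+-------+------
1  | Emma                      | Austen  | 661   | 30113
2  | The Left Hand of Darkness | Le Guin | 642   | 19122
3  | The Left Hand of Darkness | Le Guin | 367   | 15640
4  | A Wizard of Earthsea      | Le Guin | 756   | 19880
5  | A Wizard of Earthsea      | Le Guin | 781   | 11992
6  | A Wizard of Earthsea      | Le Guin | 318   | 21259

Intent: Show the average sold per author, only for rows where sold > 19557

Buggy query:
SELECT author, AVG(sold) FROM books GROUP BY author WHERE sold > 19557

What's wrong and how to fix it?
Bug: Row-level WHERE must come before GROUP BY in the clause order

Fix: Place WHERE between FROM and GROUP BY

Corrected query:
SELECT author, AVG(sold) FROM books WHERE sold > 19557 GROUP BY author

Result:
author  | AVG(sold)
--------+----------
Austen  | 30113    
Le Guin | 20569.5  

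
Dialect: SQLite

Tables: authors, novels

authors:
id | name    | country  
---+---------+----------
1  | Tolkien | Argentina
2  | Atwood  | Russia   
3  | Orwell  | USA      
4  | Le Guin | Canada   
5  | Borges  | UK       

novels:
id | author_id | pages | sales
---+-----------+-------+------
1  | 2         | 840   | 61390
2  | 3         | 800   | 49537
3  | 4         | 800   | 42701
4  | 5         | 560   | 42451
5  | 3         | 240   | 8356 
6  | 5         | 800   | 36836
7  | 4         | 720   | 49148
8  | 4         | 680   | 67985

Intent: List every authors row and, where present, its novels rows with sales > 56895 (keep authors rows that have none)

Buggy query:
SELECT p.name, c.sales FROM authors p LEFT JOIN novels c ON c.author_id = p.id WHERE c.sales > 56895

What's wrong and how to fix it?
Bug: A WHERE condition on the right-hand table after LEFT JOIN drops unmatched parents

Fix: Put 'c.sales > 56895' in the JOIN's ON clause instead of WHERE

Corrected query:
SELECT p.name, c.sales FROM authors p LEFT JOIN novels c ON c.author_id = p.id AND c.sales > 56895

Result:
name    | sales
--------+------
Tolkien | NULL 
Atwood  | 61390
Orwell  | NULL 
Le Guin | 67985
Borges  | NULL 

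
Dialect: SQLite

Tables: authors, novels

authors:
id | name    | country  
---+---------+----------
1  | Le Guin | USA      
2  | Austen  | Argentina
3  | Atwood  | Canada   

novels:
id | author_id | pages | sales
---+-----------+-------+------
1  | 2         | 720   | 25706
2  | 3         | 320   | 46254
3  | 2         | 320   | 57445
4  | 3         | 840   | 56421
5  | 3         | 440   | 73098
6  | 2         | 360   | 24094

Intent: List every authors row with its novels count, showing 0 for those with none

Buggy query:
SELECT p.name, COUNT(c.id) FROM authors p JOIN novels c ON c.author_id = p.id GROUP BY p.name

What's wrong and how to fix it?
Bug: INNER JOIN drops authors rows that have no matching novels rows

Fix: Switch to LEFT JOIN to retain unmatched parent rows

Corrected query:
SELECT p.name, COUNT(c.id) FROM authors p LEFT JOIN novels c ON c.author_id = p.id GROUP BY p.name

Result:
name    | COUNT(c.id)
--------+------------
Atwood  | 3          
Austen  | 3          
Le Guin | 0          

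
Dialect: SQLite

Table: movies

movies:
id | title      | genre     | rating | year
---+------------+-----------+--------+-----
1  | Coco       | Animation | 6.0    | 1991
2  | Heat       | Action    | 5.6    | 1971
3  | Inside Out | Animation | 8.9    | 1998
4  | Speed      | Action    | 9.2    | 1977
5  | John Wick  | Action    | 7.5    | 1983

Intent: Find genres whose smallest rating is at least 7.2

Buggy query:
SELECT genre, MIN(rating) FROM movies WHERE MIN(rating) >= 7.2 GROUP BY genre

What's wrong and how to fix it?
Bug: Aggregates like MIN are computed per group after WHERE runs

Fix: Use HAVING for the per-group MIN condition

Corrected query:
SELECT genre, MIN(rating) FROM movies GROUP BY genre HAVING MIN(rating) >= 7.2

Result:
(no rows)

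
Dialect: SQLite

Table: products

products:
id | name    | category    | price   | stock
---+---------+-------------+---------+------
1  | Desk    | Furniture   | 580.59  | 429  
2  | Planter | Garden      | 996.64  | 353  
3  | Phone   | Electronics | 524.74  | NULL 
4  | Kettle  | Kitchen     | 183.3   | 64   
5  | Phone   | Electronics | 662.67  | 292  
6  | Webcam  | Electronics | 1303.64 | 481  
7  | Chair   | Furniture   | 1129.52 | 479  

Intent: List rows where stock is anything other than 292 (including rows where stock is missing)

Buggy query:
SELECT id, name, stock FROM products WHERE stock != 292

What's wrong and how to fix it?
Bug: Inequality against NULL is unknown, not true; rows with NULL are dropped

Fix: Add an explicit OR stock IS NULL to include the missing-value rows

Corrected query:
SELECT id, name, stock FROM products WHERE stock != 292 OR stock IS NULL

Result:
id | name    | stock
---+---------+------
1  | Desk    | 429  
2  | Planter | 353  
3  | Phone   | NULL 
4  | Kettle  | 64   
6  | Webcam  | 481  
7  | Chair   | 479  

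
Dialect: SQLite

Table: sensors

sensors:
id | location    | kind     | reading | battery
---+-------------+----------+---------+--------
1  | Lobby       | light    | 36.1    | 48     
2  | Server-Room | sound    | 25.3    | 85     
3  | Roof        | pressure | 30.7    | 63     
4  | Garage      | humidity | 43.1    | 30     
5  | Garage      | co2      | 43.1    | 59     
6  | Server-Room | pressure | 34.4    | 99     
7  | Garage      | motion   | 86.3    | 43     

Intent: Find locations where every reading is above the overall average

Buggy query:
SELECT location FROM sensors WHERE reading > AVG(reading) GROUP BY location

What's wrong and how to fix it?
Bug: WHERE evaluates per row before aggregation, so AVG() is unavailable

Fix: Compute the overall average in a scalar subquery and compare each group's MIN against it in HAVING

Corrected query:
SELECT location FROM sensors GROUP BY location HAVING MIN(reading) > (SELECT AVG(reading) FROM sensors)

Result:
location
--------
Garage  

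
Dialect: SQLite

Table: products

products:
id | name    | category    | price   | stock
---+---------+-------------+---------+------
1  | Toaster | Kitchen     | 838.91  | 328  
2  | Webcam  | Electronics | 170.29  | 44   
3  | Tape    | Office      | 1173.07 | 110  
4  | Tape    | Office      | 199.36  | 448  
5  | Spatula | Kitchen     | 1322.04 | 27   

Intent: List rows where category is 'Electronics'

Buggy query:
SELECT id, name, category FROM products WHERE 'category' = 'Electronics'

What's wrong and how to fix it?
Bug: Single quotes denote string literals in SQL; the column name is being compared as a constant string

Fix: Reference the column as category without single quotes

Corrected query:
SELECT id, name, category FROM products WHERE category = 'Electronics'

Result:
id | name   | category   
---+--------+------------
2  | Webcam | Electronics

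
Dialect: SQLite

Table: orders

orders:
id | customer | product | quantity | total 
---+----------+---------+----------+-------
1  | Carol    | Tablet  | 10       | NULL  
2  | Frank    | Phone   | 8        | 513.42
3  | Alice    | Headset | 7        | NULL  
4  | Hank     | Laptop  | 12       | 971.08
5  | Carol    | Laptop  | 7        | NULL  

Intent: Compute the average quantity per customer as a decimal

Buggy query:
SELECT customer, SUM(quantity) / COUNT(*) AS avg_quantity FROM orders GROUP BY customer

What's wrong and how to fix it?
Bug: Both operands are integers, so '/' performs integer division and truncates

Fix: Cast one side to REAL so the division keeps the fractional part

Corrected query:
SELECT customer, SUM(quantity) * 1.0 / COUNT(*) AS avg_quantity FROM orders GROUP BY customer

Result:
customer | avg_quantity
---------+-------------
Alice    | 7           
Carol    | 8.5         
Frank    | 8           
Hank     | 12          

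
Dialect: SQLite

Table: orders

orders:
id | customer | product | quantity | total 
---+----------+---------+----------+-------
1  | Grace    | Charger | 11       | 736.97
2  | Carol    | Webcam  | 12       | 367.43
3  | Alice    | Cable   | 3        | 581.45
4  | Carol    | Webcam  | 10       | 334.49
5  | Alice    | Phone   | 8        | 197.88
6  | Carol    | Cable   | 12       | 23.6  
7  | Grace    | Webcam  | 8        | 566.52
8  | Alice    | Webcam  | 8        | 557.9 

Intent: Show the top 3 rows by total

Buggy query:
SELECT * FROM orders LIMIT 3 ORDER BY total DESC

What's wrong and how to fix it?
Bug: LIMIT must come after ORDER BY

Fix: Swap the clauses: ORDER BY first, then LIMIT

Corrected query:
SELECT * FROM orders ORDER BY total DESC LIMIT 3

Result:
id | customer | product | quantity | total 
---+----------+---------+----------+-------
1  | Grace    | Charger | 11       | 736.97
3  | Alice    | Cable   | 3        | 581.45
7  | Grace    | Webcam  | 8        | 566.52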